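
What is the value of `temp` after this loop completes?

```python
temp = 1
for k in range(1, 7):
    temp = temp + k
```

Start at 1, add 1 through 6
`temp` takes the values: 1 → 2 → 4 → 7 → 11 → 16 → 22

Answer: 22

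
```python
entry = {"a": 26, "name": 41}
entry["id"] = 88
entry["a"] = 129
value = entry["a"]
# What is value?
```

Trace:
`entry = {"a": 26, "name": 41}` → entry = {'a': 26, 'name': 41}
`entry["id"] = 88` → entry = {'a': 26, 'name': 41, 'id': 88}
`entry["a"] = 129` → entry = {'a': 129, 'name': 41, 'id': 88}
`value = entry["a"]` → value = 129
So value = 129

Answer: 129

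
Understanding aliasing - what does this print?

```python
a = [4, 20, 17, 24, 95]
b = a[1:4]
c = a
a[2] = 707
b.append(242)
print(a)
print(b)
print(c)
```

Key concept: slice vs alias.
Step by step:
`a = [4, 20, 17, 24, 95]` → a = [4, 20, 17, 24, 95]
`b = a[1:4]` → b = [20, 17, 24]
`c = a` → c = [4, 20, 17, 24, 95] (same object as a)
`a[2] = 707` → a = [4, 20, 707, 24, 95] (same object as c); c = [4, 20, 707, 24, 95] (same object as a)
`b.append(242)` → b = [20, 17, 24, 242]
`print(a)` → prints [4, 20, 707, 24, 95]
`print(b)` → prints [20, 17, 24, 242]
`print(c)` → prints [4, 20, 707, 24, 95]

Answer:
[4, 20, 707, 24, 95]
[20, 17, 24, 242]
[4, 20, 707, 24, 95]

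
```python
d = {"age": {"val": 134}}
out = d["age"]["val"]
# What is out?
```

Trace:
`d = {"age": {"val": 134}}` → d = {'age': {'val': 134}}
`out = d["age"]["val"]` → out = 134
So out = 134

Answer: 134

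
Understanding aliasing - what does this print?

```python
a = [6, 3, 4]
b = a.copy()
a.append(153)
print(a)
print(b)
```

Key concept: list.copy() creates independent copy.
Step by step:
`a = [6, 3, 4]` → a = [6, 3, 4]
`b = a.copy()` → b = [6, 3, 4]
`a.append(153)` → a = [6, 3, 4, 153]
`print(a)` → prints [6, 3, 4, 153]
`print(b)` → prints [6, 3, 4]

Answer:
[6, 3, 4, 153]
[6, 3, 4]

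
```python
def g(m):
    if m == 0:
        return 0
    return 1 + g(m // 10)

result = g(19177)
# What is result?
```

Count of digits of 19177: 5

Answer: 5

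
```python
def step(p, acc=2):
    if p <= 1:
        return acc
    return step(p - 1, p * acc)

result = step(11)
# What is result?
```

Accumulator trace (n, acc): (11, 2) -> (10, 22) -> (9, 220) -> (8, 1980) -> (7, 15840) -> (6, 110880) -> (5, 665280) -> (4, 3326400) -> (3, 13305600) -> (2, 39916800) -> (1, 79833600) -> return 79833600

Answer: 79833600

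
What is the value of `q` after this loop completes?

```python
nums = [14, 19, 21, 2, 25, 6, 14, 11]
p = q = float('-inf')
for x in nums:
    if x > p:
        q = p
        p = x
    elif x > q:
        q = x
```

Second largest (with repeats) in [14, 19, 21, 2, 25, 6, 14, 11]
`q` takes the values: -inf → 14 → 19 → 21

Answer: 21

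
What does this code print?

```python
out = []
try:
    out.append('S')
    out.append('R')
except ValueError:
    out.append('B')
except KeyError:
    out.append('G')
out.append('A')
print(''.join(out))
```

Execution trace: 'S' (try body) → 'R' (try body, no exception) → 'A' (after the try/except). Output: SRA

Answer: SRA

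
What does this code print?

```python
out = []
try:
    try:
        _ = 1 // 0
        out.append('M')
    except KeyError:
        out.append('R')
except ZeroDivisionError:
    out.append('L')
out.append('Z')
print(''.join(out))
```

Execution trace: 'L' (outer except ZeroDivisionError) → 'Z' (after the try/except). Output: LZ

Answer: LZ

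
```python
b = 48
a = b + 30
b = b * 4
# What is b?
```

Trace:
`b = 48` → b = 48
`a = b + 30` → a = 78
`b = b * 4` → b = 192
So b = 192

Answer: 192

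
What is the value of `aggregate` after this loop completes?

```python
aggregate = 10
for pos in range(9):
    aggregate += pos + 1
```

Start at 10, add 1 to 9 = 55
`aggregate` takes the values: 10 → 11 → 13 → 16 → 20 → 25 → 31 → 38 → 46 → 55

Answer: 55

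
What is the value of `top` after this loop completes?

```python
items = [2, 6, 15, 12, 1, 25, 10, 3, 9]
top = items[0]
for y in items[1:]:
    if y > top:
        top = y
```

Maximum of [2, 6, 15, 12, 1, 25, 10, 3, 9]
`top` takes the values: 2 → 6 → 15 → 25

Answer: 25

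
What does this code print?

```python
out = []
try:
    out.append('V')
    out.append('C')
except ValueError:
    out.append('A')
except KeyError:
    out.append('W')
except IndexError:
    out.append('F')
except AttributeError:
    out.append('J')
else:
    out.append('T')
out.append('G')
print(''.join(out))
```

Execution trace: 'V' (try body) → 'C' (try body, no exception) → 'T' (else) → 'G' (after the try/except). Output: VCTG

Answer: VCTG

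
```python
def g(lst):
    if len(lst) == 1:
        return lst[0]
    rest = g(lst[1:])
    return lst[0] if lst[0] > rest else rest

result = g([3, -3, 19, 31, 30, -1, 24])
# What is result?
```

Recursive max over [3, -3, 19, 31, 30, -1, 24] = 31

Answer: 31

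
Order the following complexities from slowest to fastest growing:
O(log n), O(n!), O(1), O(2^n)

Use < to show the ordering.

Ordered by growth rate: O(1) < O(log n) < O(2^n) < O(n!)

Answer: O(1) < O(log n) < O(2^n) < O(n!)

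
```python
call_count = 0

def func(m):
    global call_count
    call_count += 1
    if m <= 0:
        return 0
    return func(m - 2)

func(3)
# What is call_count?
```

Linear recursion stepping by 2: 3 calls from m=3 down to ≤0.

Answer: 3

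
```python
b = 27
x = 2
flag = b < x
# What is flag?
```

Trace:
`b = 27` → b = 27
`x = 2` → x = 2
`flag = b < x` → flag = False
So flag = False

Answer: False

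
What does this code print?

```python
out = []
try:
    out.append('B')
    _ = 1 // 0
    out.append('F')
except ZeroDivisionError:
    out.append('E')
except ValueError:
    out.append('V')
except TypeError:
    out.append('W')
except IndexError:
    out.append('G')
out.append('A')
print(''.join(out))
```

Execution trace: 'B' (try body) → 'E' (except ZeroDivisionError) → 'A' (after the try/except). Output: BEA

Answer: BEA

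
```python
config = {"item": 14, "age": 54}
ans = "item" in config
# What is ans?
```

Trace:
`config = {"item": 14, "age": 54}` → config = {'item': 14, 'age': 54}
`ans = "item" in config` → ans = True
So ans = True

Answer: True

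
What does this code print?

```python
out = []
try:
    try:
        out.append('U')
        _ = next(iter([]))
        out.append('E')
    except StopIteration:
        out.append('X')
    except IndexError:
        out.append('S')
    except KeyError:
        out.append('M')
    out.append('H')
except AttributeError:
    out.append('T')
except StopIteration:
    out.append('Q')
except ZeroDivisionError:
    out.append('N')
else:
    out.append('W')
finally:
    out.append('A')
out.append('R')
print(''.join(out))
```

Execution trace: 'U' (inner try body) → 'X' (inner except StopIteration) → 'H' (try body, no exception) → 'W' (else) → 'A' (finally) → 'R' (after the try/except). Output: UXHWAR

Answer: UXHWAR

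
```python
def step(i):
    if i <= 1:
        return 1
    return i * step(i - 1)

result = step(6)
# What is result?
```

step(6) = 6 * 5 * 4 * 3 * 2 * 1 = 720

Answer: 720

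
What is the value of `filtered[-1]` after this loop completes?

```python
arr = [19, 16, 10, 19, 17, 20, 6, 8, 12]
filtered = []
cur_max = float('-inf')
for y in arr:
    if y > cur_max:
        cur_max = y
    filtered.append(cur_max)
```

Running max ends at 20
`filtered` takes the values: [] → [19] → [19, 19] → [19, 19, 19] → [19, 19, 19, 19] → [19, 19, 19, 19, 19] → [19, 19, 19, 19, 19, 20] → [19, 19, 19, 19, 19, 20, 20] → [19, 19, 19, 19, 19, 20, 20, 20] → [19, 19, 19, 19, 19, 20, 20, 20, 20]
So `filtered[-1]` = 20

Answer: 20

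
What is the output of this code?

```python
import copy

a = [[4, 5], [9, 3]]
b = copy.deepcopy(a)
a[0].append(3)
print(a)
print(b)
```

Key concept: deep copy is fully independent.
Step by step:
`a = [[4, 5], [9, 3]]` → a = [[4, 5], [9, 3]]
`b = copy.deepcopy(a)` → b = [[4, 5], [9, 3]]
`a[0].append(3)` → a = [[4, 5, 3], [9, 3]]
`print(a)` → prints [[4, 5, 3], [9, 3]]
`print(b)` → prints [[4, 5], [9, 3]]

Answer:
[[4, 5, 3], [9, 3]]
[[4, 5], [9, 3]]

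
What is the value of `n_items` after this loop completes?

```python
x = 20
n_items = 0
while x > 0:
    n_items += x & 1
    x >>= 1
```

Count set bits in 20 (binary: 0b10100)
`n_items` takes the values: 0 → 1 → 2

Answer: 2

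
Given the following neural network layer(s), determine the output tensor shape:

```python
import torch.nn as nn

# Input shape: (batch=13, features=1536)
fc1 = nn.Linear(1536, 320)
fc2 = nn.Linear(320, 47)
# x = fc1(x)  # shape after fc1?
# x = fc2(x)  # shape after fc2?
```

Input: (13, 1536) -> after fc1: (13, 320) -> Output: (13, 47)

Answer: (13, 47)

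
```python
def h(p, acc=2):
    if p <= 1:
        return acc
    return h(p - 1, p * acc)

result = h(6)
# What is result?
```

Accumulator trace (n, acc): (6, 2) -> (5, 12) -> (4, 60) -> (3, 240) -> (2, 720) -> (1, 1440) -> return 1440

Answer: 1440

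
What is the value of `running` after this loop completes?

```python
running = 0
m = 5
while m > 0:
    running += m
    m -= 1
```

Sum 5 down to 1
`running` takes the values: 0 → 5 → 9 → 12 → 14 → 15

Answer: 15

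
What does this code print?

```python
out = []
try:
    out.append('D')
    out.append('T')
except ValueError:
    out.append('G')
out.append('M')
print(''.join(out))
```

Execution trace: 'D' (try body) → 'T' (try body, no exception) → 'M' (after the try/except). Output: DTM

Answer: DTM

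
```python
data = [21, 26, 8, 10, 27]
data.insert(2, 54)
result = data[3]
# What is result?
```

Trace:
`data = [21, 26, 8, 10, 27]` → data = [21, 26, 8, 10, 27]
`data.insert(2, 54)` → data = [21, 26, 54, 8, 10, 27]
`result = data[3]` → result = 8
So result = 8

Answer: 8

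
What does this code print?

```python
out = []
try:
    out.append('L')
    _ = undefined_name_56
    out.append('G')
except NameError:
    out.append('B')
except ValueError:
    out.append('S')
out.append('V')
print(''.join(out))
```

Execution trace: 'L' (try body) → 'B' (except NameError) → 'V' (after the try/except). Output: LBV

Answer: LBV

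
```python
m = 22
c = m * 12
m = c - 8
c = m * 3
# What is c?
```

Trace:
`m = 22` → m = 22
`c = m * 12` → c = 264
`m = c - 8` → m = 256
`c = m * 3` → c = 768
So c = 768

Answer: 768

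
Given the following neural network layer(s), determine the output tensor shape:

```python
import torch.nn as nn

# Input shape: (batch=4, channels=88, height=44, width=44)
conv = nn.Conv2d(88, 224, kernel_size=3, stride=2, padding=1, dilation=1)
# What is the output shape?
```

Input: (4, 88, 44, 44) -> Output: (4, 224, 22, 22)

Answer: (4, 224, 22, 22)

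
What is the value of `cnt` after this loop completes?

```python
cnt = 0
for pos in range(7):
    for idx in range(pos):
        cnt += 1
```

Triangle number: 0+1+2+...+6
`cnt` takes the values: 0 → 1 → 2 → 3 → 4 → 5 → 6 → 7 → 8 → 9 → 10 → 11 → 12 → 13 → 14 → 15 → 16 → 17 → 18 → 19 → 20 → 21

Answer: 21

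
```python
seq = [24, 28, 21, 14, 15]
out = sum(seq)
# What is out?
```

Trace:
`seq = [24, 28, 21, 14, 15]` → seq = [24, 28, 21, 14, 15]
`out = sum(seq)` → out = 102
So out = 102

Answer: 102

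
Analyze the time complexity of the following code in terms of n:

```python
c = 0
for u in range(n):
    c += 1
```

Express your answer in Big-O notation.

Each loop level contributes: n. Multiplying the contributions gives O(n).

Answer: O(n)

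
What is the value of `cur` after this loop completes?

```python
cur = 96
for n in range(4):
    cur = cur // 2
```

Halve 4 times: 96 // 2^4 = 6
`cur` takes the values: 96 → 48 → 24 → 12 → 6

Answer: 6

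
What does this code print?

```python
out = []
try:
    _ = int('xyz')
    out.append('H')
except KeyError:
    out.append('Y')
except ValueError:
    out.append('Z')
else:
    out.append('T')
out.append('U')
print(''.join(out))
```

Execution trace: 'Z' (except ValueError) → 'U' (after the try/except). Output: ZU

Answer: ZU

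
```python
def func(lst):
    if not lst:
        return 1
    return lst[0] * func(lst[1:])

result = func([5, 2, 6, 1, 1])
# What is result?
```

Product over [5, 2, 6, 1, 1] = 5 * 2 * 6 * 1 * 1 = 60

Answer: 60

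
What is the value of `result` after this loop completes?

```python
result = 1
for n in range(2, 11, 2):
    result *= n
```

Product of even numbers 2 to 10
`result` takes the values: 1 → 2 → 8 → 48 → 384 → 3840

Answer: 3840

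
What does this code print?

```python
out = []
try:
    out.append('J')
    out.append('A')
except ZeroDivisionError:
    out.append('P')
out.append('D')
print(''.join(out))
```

Execution trace: 'J' (try body) → 'A' (try body, no exception) → 'D' (after the try/except). Output: JAD

Answer: JAD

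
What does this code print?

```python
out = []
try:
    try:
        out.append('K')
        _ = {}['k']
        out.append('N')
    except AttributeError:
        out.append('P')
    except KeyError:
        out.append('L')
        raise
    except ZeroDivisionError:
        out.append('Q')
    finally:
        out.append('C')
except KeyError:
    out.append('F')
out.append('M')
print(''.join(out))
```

Execution trace: 'K' (inner try body) → 'L' (inner except KeyError) → 'C' (inner finally) → 'F' (outer except KeyError) → 'M' (after the try/except). Output: KLCFM

Answer: KLCFM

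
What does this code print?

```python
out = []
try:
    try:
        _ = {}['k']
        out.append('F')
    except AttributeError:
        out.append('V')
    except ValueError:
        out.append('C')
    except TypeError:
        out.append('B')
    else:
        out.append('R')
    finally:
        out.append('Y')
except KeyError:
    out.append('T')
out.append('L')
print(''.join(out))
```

Execution trace: 'Y' (finally) → 'T' (outer except KeyError) → 'L' (after the try/except). Output: YTL

Answer: YTL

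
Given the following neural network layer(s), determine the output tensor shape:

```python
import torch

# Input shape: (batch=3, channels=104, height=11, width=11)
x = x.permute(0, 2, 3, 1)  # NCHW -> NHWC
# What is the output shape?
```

Input: (3, 104, 11, 11) -> Output: (3, 11, 11, 104)

Answer: (3, 11, 11, 104)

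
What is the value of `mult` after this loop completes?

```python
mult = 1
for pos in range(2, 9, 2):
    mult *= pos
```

Product of even numbers 2 to 8
`mult` takes the values: 1 → 2 → 8 → 48 → 384

Answer: 384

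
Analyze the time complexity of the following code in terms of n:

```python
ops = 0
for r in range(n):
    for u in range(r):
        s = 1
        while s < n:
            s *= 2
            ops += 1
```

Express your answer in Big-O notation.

Each loop level contributes: n × n × log n. Multiplying the contributions gives O(n^2 log n).

Answer: O(n^2 log n)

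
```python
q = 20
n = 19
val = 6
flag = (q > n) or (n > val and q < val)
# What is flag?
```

Trace:
`q = 20` → q = 20
`n = 19` → n = 19
`val = 6` → val = 6
`flag = (q > n) or (n > val and q < val)` → flag = True
So flag = True

Answer: True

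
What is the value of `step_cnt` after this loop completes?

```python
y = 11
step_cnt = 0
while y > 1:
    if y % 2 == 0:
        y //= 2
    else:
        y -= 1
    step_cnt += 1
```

Steps to reduce 11 to 1
`step_cnt` takes the values: 0 → 1 → 2 → 3 → 4 → 5

Answer: 5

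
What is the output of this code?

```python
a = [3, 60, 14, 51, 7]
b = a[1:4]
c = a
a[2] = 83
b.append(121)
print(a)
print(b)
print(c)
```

Key concept: slice vs alias.
Step by step:
`a = [3, 60, 14, 51, 7]` → a = [3, 60, 14, 51, 7]
`b = a[1:4]` → b = [60, 14, 51]
`c = a` → c = [3, 60, 14, 51, 7] (same object as a)
`a[2] = 83` → a = [3, 60, 83, 51, 7] (same object as c); c = [3, 60, 83, 51, 7] (same object as a)
`b.append(121)` → b = [60, 14, 51, 121]
`print(a)` → prints [3, 60, 83, 51, 7]
`print(b)` → prints [60, 14, 51, 121]
`print(c)` → prints [3, 60, 83, 51, 7]

Answer:
[3, 60, 83, 51, 7]
[60, 14, 51, 121]
[3, 60, 83, 51, 7]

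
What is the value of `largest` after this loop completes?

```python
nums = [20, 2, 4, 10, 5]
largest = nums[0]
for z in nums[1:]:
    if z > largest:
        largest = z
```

Maximum of [20, 2, 4, 10, 5]
`largest` takes the values: 20

Answer: 20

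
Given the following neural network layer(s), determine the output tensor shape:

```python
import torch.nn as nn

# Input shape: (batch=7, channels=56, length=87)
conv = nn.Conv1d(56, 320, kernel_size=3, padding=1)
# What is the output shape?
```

Input: (7, 56, 87) -> Output: (7, 320, 87)

Answer: (7, 320, 87)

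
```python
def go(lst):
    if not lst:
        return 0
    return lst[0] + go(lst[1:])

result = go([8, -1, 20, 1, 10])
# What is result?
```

8 + (-1) + 20 + 1 + 10 + 0 = 38

Answer: 38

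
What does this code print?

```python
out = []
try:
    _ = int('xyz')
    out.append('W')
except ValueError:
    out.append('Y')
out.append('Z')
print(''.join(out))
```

Execution trace: 'Y' (except ValueError) → 'Z' (after the try/except). Output: YZ

Answer: YZ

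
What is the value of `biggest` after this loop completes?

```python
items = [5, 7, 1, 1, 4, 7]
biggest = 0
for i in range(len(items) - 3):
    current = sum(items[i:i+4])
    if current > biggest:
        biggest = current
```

Max sum of 4-element window in [5, 7, 1, 1, 4, 7]
`biggest` takes the values: 0 → 14

Answer: 14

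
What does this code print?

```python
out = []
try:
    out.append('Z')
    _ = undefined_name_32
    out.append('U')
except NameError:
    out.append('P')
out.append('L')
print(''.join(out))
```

Execution trace: 'Z' (try body) → 'P' (except NameError) → 'L' (after the try/except). Output: ZPL

Answer: ZPL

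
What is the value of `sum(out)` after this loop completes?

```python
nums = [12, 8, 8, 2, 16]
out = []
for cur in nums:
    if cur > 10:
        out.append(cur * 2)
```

Sum of doubled values > 10
`out` takes the values: [] → [24] → [24, 32]
So `sum(out)` = 56

Answer: 56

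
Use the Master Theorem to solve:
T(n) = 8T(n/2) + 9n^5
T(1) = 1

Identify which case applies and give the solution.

a=8, b=2, f(n)=9n^5. log_2(8) = 3. Since c=5 > 3 and the regularity condition holds (8(n/2)^5 = (8/2^5)n^5 with 8/2^5 < 1), Case 3 applies: T(n) = Θ(f(n)) = O(n^5).

Answer: O(n^5) - Case 3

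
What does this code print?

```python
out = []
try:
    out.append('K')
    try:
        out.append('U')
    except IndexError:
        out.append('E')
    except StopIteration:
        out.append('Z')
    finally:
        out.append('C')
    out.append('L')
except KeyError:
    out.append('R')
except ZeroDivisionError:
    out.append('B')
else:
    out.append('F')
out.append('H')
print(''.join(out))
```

Execution trace: 'K' (try body) → 'U' (inner try body, no exception) → 'C' (inner finally) → 'L' (try body, no exception) → 'F' (else) → 'H' (after the try/except). Output: KUCLFH

Answer: KUCLFH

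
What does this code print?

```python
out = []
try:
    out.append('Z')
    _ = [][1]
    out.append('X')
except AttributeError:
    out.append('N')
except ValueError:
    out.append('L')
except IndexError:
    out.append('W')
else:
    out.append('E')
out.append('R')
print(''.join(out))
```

Execution trace: 'Z' (try body) → 'W' (except IndexError) → 'R' (after the try/except). Output: ZWR

Answer: ZWR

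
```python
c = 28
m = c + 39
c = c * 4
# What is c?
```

Trace:
`c = 28` → c = 28
`m = c + 39` → m = 67
`c = c * 4` → c = 112
So c = 112

Answer: 112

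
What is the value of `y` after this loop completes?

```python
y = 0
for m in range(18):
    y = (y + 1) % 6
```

Increment mod 6, 18 times = 0
`y` takes the values: 0 → 1 → 2 → 3 → 4 → 5 → 0 → 1 → 2 → 3 → 4 → 5 → 0 → 1 → 2 → 3 → 4 → 5 → 0

Answer: 0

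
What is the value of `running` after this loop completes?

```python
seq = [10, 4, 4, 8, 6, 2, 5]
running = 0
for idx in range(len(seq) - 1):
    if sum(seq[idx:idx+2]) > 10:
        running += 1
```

Count windows with sum > 10
`running` takes the values: 0 → 1 → 2 → 3

Answer: 3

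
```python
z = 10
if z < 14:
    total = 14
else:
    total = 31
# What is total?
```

Trace:
`z = 10` → z = 10
`if z < 14: ...` → z < 14 is True → total = 14
So total = 14

Answer: 14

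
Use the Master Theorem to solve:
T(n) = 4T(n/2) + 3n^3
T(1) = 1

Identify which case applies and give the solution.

a=4, b=2, f(n)=3n^3. log_2(4) = 2. Since c=3 > 2 and the regularity condition holds (4(n/2)^3 = (4/2^3)n^3 with 4/2^3 < 1), Case 3 applies: T(n) = Θ(f(n)) = O(n^3).

Answer: O(n^3) - Case 3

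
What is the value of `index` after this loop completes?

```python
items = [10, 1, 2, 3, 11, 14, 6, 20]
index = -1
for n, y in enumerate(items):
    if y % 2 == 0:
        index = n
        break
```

First even number index in [10, 1, 2, 3, 11, 14, 6, 20]
`index` takes the values: -1 → 0

Answer: 0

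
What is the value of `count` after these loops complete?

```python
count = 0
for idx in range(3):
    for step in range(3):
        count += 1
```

3 * 3 = 9
`count` takes the values: 0 → 1 → 2 → 3 → 4 → 5 → 6 → 7 → 8 → 9

Answer: 9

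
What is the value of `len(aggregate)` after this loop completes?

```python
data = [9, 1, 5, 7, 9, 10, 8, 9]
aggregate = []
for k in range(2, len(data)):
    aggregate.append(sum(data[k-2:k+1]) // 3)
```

Number of 3-element averages
`aggregate` takes the values: [] → [5] → [5, 4] → [5, 4, 7] → [5, 4, 7, 8] → [5, 4, 7, 8, 9] → [5, 4, 7, 8, 9, 9]
So `len(aggregate)` = 6

Answer: 6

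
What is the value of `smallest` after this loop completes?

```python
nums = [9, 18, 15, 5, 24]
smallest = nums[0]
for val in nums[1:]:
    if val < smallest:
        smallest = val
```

Minimum of [9, 18, 15, 5, 24]
`smallest` takes the values: 9 → 5

Answer: 5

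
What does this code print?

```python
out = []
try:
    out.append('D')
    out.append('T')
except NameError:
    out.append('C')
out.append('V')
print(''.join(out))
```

Execution trace: 'D' (try body) → 'T' (try body, no exception) → 'V' (after the try/except). Output: DTV

Answer: DTV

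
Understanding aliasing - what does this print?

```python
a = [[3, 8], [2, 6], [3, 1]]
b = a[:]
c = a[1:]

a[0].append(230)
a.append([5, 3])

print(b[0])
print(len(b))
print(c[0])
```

Key concept: slice with nested mutation.
Step by step:
`a = [[3, 8], [2, 6], [3, 1]]` → a = [[3, 8], [2, 6], [3, 1]]
`b = a[:]` → b = [[3, 8], [2, 6], [3, 1]]
`c = a[1:]` → c = [[2, 6], [3, 1]]
`a[0].append(230)` → a = [[3, 8, 230], [2, 6], [3, 1]]; b = [[3, 8, 230], [2, 6], [3, 1]]
`a.append([5, 3])` → a = [[3, 8, 230], [2, 6], [3, 1], [5, 3]]
`print(b[0])` → prints [3, 8, 230]
`print(len(b))` → prints 3
`print(c[0])` → prints [2, 6]

Answer:
[3, 8, 230]
3
[2, 6]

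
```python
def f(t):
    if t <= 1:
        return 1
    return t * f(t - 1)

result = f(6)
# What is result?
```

f(6) = 6 * 5 * 4 * 3 * 2 * 1 = 720

Answer: 720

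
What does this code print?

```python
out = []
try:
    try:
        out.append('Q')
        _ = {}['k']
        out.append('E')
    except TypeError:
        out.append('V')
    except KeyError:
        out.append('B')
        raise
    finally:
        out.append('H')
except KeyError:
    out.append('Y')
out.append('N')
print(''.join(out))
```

Execution trace: 'Q' (inner try body) → 'B' (inner except KeyError) → 'H' (inner finally) → 'Y' (outer except KeyError) → 'N' (after the try/except). Output: QBHYN

Answer: QBHYN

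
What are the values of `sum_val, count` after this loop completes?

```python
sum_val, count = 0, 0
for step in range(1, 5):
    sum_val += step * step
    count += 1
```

Sum of squares and count
`sum_val, count` takes the values: (0, 0) → (1, 0) → (1, 1) → (5, 1) → (5, 2) → (14, 2) → (14, 3) → (30, 3) → (30, 4)

Answer: 30, 4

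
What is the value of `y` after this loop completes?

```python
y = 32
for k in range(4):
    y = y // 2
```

Halve 4 times: 32 // 2^4 = 2
`y` takes the values: 32 → 16 → 8 → 4 → 2

Answer: 2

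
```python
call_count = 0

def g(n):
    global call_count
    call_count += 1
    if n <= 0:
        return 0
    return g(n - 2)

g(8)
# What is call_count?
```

Linear recursion stepping by 2: 5 calls from n=8 down to ≤0.

Answer: 5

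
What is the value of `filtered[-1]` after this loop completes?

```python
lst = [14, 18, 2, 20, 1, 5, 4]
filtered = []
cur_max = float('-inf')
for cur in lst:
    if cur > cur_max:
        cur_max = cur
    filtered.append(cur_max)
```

Running max ends at 20
`filtered` takes the values: [] → [14] → [14, 18] → [14, 18, 18] → [14, 18, 18, 20] → [14, 18, 18, 20, 20] → [14, 18, 18, 20, 20, 20] → [14, 18, 18, 20, 20, 20, 20]
So `filtered[-1]` = 20

Answer: 20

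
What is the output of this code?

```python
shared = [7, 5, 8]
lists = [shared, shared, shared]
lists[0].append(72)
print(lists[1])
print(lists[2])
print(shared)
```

Key concept: list of same reference.
Step by step:
`shared = [7, 5, 8]` → shared = [7, 5, 8]
`lists = [shared, shared, shared]` → lists = [[7, 5, 8], [7, 5, 8], [7, 5, 8]]
`lists[0].append(72)` → shared = [7, 5, 8, 72]; lists = [[7, 5, 8, 72], [7, 5, 8, 72], [7, 5, 8, 72]]
`print(lists[1])` → prints [7, 5, 8, 72]
`print(lists[2])` → prints [7, 5, 8, 72]
`print(shared)` → prints [7, 5, 8, 72]

Answer:
[7, 5, 8, 72]
[7, 5, 8, 72]
[7, 5, 8, 72]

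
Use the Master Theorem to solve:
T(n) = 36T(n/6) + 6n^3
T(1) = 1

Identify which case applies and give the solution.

a=36, b=6, f(n)=6n^3. log_6(36) = 2. Since c=3 > 2 and the regularity condition holds (36(n/6)^3 = (36/6^3)n^3 with 36/6^3 < 1), Case 3 applies: T(n) = Θ(f(n)) = O(n^3).

Answer: O(n^3) - Case 3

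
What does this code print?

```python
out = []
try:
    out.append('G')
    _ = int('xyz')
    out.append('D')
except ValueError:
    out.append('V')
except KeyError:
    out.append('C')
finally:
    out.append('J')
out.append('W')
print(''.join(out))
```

Execution trace: 'G' (try body) → 'V' (except ValueError) → 'J' (finally) → 'W' (after the try/except). Output: GVJW

Answer: GVJW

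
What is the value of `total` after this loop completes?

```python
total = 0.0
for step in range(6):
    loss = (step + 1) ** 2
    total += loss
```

Sum of squared losses 1² + 2² + ... + 6²
`total` takes the values: 0.0 → 1.0 → 5.0 → 14.0 → 30.0 → 55.0 → 91.0

Answer: 91.0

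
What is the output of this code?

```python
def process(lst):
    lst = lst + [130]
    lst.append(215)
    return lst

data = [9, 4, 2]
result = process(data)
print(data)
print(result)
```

Key concept: rebinding parameter vs mutation.
Step by step:
`data = [9, 4, 2]` → data = [9, 4, 2]
`result = process(data)` → result = [9, 4, 2, 130, 215]
`print(data)` → prints [9, 4, 2]
`print(result)` → prints [9, 4, 2, 130, 215]

Answer:
[9, 4, 2]
[9, 4, 2, 130, 215]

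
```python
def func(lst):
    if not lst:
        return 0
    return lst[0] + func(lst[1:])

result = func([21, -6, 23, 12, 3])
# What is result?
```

21 + (-6) + 23 + 12 + 3 + 0 = 53

Answer: 53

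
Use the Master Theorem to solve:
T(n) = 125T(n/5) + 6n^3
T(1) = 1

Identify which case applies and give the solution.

a=125, b=5, f(n)=6n^3. log_5(125) = 3. Since c=3 = 3, Case 2 applies: T(n) = Θ(n^log_b(a) · log n) = O(n^3 log n).

Answer: O(n^3 log n) - Case 2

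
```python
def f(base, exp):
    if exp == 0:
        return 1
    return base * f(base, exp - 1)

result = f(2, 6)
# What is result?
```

f(2, 6) = 2 * 2 * 2 * 2 * 2 * 2 = 64

Answer: 64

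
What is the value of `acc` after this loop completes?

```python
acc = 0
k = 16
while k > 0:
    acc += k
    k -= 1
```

Sum 16 down to 1
`acc` takes the values: 0 → 16 → 31 → 45 → 58 → 70 → 81 → 91 → 100 → 108 → 115 → 121 → 126 → 130 → 133 → 135 → 136

Answer: 136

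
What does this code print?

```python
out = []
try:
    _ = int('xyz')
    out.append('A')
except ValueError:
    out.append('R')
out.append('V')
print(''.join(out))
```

Execution trace: 'R' (except ValueError) → 'V' (after the try/except). Output: RV

Answer: RV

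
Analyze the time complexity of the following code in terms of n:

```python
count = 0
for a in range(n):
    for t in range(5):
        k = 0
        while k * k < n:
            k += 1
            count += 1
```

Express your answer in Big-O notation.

Each loop level contributes: n × 1 × √n. Multiplying the contributions gives O(n√n).

Answer: O(n√n)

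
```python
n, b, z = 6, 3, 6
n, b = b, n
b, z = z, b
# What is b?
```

Trace:
`n, b, z = 6, 3, 6` → n = 6; b = 3; z = 6
`n, b = b, n` → n = 3; b = 6
`b, z = z, b` → b = 6; z = 6
So b = 6

Answer: 6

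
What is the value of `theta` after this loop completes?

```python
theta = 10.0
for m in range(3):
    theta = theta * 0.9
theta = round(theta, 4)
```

Exponential decay: 10.0 * 0.9^3
`theta` takes the values: 10.0 → 9.0 → 8.1 → 7.29

Answer: 7.29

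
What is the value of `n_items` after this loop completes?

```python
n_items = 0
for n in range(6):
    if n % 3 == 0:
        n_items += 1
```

Count numbers divisible by 3 in range(6)
`n_items` takes the values: 0 → 1 → 2

Answer: 2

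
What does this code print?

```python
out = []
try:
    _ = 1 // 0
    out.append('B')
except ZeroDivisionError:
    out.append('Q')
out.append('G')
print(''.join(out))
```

Execution trace: 'Q' (except ZeroDivisionError) → 'G' (after the try/except). Output: QG

Answer: QG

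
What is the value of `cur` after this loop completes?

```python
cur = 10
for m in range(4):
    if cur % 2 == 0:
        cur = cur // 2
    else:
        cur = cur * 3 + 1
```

Collatz-style transformation from 10
`cur` takes the values: 10 → 5 → 16 → 8 → 4

Answer: 4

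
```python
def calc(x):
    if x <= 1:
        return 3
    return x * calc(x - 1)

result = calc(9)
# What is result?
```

calc(9) = 9 * 8 * 7 * 6 * 5 * 4 * 3 * 2 * 3 = 1088640

Answer: 1088640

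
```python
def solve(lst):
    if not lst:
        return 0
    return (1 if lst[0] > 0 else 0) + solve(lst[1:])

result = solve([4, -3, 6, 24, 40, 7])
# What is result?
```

Count of positive elements in [4, -3, 6, 24, 40, 7] = 5

Answer: 5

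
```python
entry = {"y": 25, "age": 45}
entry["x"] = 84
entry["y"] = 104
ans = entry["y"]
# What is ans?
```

Trace:
`entry = {"y": 25, "age": 45}` → entry = {'y': 25, 'age': 45}
`entry["x"] = 84` → entry = {'y': 25, 'age': 45, 'x': 84}
`entry["y"] = 104` → entry = {'y': 104, 'age': 45, 'x': 84}
`ans = entry["y"]` → ans = 104
So ans = 104

Answer: 104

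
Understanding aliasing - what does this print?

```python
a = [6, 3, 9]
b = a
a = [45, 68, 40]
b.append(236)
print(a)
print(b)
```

Key concept: rebinding vs mutation: a is rebound to a new list, b still points at the original.
Step by step:
`a = [6, 3, 9]` → a = [6, 3, 9]
`b = a` → b = [6, 3, 9] (same object as a)
`a = [45, 68, 40]` → a = [45, 68, 40]
`b.append(236)` → b = [6, 3, 9, 236]
`print(a)` → prints [45, 68, 40]
`print(b)` → prints [6, 3, 9, 236]

Answer:
[45, 68, 40]
[6, 3, 9, 236]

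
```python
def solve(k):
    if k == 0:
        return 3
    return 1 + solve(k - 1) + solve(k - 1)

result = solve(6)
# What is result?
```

solve(k) = 1 + 2·solve(k-1), solve(0)=3. Closed form: (3+1)·2^6 - 1 = 255.

Answer: 255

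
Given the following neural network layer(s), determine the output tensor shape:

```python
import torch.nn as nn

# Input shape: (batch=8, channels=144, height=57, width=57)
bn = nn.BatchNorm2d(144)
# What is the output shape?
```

Input: (8, 144, 57, 57) -> Output: (8, 144, 57, 57)

Answer: (8, 144, 57, 57)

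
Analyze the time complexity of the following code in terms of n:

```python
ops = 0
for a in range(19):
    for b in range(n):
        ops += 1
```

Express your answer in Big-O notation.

Each loop level contributes: 1 × n. Multiplying the contributions gives O(n).

Answer: O(n)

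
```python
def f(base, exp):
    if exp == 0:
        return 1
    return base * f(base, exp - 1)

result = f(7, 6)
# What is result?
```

f(7, 6) = 7 * 7 * 7 * 7 * 7 * 7 = 117649

Answer: 117649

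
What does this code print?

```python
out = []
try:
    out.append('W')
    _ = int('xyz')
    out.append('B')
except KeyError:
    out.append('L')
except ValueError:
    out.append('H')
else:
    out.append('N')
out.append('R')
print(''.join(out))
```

Execution trace: 'W' (try body) → 'H' (except ValueError) → 'R' (after the try/except). Output: WHR

Answer: WHR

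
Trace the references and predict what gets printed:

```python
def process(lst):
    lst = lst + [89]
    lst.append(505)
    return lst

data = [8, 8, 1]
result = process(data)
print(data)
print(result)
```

Key concept: rebinding parameter vs mutation.
Step by step:
`data = [8, 8, 1]` → data = [8, 8, 1]
`result = process(data)` → result = [8, 8, 1, 89, 505]
`print(data)` → prints [8, 8, 1]
`print(result)` → prints [8, 8, 1, 89, 505]

Answer:
[8, 8, 1]
[8, 8, 1, 89, 505]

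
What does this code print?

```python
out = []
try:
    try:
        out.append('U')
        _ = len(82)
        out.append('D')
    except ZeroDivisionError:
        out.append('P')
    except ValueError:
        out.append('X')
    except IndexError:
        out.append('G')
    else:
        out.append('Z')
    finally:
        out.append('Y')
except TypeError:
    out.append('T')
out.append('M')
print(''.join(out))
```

Execution trace: 'U' (try body) → 'Y' (finally) → 'T' (outer except TypeError) → 'M' (after the try/except). Output: UYTM

Answer: UYTM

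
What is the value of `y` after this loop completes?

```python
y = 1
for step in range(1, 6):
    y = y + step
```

Start at 1, add 1 through 5
`y` takes the values: 1 → 2 → 4 → 7 → 11 → 16

Answer: 16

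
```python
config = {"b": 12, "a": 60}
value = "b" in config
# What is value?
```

Trace:
`config = {"b": 12, "a": 60}` → config = {'b': 12, 'a': 60}
`value = "b" in config` → value = True
So value = True

Answer: True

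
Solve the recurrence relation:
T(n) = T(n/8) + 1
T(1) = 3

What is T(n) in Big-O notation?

Each step divides n by 8 and adds 1. After log_8(n) steps we reach T(1)=3. So T(n) = 1·log_8(n) + 3 = O(log n).

Answer: O(log n)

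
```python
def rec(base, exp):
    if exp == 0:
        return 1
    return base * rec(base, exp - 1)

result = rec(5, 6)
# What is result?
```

rec(5, 6) = 5 * 5 * 5 * 5 * 5 * 5 = 15625

Answer: 15625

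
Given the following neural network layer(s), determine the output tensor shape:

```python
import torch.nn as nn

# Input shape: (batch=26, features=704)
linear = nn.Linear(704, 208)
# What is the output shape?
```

Input: (26, 704) -> Output: (26, 208)

Answer: (26, 208)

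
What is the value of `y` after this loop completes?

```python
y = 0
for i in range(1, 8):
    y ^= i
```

XOR of 1 to 7
`y` takes the values: 0 → 1 → 3 → 0 → 4 → 1 → 7 → 0

Answer: 0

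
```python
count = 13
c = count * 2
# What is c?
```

Trace:
`count = 13` → count = 13
`c = count * 2` → c = 26
So c = 26

Answer: 26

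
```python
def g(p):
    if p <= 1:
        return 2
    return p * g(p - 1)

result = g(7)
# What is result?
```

g(7) = 7 * 6 * 5 * 4 * 3 * 2 * 2 = 10080

Answer: 10080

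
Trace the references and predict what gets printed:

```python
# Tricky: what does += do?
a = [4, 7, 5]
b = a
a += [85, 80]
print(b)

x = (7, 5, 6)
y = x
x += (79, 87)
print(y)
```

Key concept: += behavior differs for mutable vs immutable.
Step by step:
`a = [4, 7, 5]` → a = [4, 7, 5]
`b = a` → b = [4, 7, 5] (same object as a)
`a += [85, 80]` → a = [4, 7, 5, 85, 80] (same object as b); b = [4, 7, 5, 85, 80] (same object as a)
`print(b)` → prints [4, 7, 5, 85, 80]
`x = (7, 5, 6)` → x = (7, 5, 6)
`y = x` → y = (7, 5, 6)
`x += (79, 87)` → x = (7, 5, 6, 79, 87)
`print(y)` → prints (7, 5, 6)

Answer:
[4, 7, 5, 85, 80]
(7, 5, 6)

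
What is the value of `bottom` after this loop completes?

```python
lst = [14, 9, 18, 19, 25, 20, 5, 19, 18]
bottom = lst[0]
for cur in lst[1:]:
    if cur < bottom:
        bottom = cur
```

Minimum of [14, 9, 18, 19, 25, 20, 5, 19, 18]
`bottom` takes the values: 14 → 9 → 5

Answer: 5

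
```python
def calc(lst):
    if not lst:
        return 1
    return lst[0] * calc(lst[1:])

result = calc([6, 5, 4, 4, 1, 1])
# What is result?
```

Product over [6, 5, 4, 4, 1, 1] = 6 * 5 * 4 * 4 * 1 * 1 = 480

Answer: 480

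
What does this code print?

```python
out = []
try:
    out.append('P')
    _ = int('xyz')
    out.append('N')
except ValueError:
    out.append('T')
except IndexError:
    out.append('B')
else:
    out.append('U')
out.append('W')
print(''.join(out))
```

Execution trace: 'P' (try body) → 'T' (except ValueError) → 'W' (after the try/except). Output: PTW

Answer: PTW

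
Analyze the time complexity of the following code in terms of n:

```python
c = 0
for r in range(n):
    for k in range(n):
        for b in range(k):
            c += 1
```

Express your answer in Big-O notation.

Each loop level contributes: n × n × n. Multiplying the contributions gives O(n^3).

Answer: O(n^3)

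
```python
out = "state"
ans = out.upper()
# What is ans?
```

Trace:
`out = "state"` → out = 'state'
`ans = out.upper()` → ans = 'STATE'
So ans = 'STATE'

Answer: 'STATE'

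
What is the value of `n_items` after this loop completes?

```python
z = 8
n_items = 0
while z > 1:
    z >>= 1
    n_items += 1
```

Count right shifts until 1
`n_items` takes the values: 0 → 1 → 2 → 3

Answer: 3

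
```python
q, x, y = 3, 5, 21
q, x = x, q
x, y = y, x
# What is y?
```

Trace:
`q, x, y = 3, 5, 21` → q = 3; x = 5; y = 21
`q, x = x, q` → q = 5; x = 3
`x, y = y, x` → x = 21; y = 3
So y = 3

Answer: 3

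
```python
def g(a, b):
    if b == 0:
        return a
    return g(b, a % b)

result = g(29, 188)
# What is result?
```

g(29, 188) -> g(188, 29) -> g(29, 14) -> g(14, 1) -> g(1, 0) -> 1

Answer: 1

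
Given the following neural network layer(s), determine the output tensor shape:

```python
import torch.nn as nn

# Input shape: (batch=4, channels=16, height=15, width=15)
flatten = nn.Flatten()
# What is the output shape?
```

Input: (4, 16, 15, 15) -> Output: (4, 3600)

Answer: (4, 3600)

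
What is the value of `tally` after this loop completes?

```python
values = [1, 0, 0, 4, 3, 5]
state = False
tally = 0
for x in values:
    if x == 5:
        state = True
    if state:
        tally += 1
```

Count elements after first 5 in [1, 0, 0, 4, 3, 5]
`tally` takes the values: 0 → 1

Answer: 1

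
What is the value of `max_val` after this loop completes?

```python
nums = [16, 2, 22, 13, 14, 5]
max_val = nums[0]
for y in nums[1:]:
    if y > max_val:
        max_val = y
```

Maximum of [16, 2, 22, 13, 14, 5]
`max_val` takes the values: 16 → 22

Answer: 22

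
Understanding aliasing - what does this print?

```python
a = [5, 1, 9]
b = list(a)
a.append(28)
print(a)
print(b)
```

Key concept: list() constructor creates copy.
Step by step:
`a = [5, 1, 9]` → a = [5, 1, 9]
`b = list(a)` → b = [5, 1, 9]
`a.append(28)` → a = [5, 1, 9, 28]
`print(a)` → prints [5, 1, 9, 28]
`print(b)` → prints [5, 1, 9]

Answer:
[5, 1, 9, 28]
[5, 1, 9]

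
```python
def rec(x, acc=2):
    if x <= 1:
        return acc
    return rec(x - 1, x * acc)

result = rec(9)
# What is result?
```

Accumulator trace (n, acc): (9, 2) -> (8, 18) -> (7, 144) -> (6, 1008) -> (5, 6048) -> (4, 30240) -> (3, 120960) -> (2, 362880) -> (1, 725760) -> return 725760

Answer: 725760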